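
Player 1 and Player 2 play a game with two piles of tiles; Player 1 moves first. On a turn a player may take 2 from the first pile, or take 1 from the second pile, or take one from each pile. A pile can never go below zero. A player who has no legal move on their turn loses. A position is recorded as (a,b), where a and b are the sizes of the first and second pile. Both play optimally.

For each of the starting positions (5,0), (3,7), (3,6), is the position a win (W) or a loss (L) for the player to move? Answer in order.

Positions with no move are L. A position that does have a move is losing for the player to move precisely when every available move leads to a winning position for the opponent. Fill in the labels:
No move ever increases a pile, so every position that can arise here has a ≤ 5 and b ≤ 7; it is enough to label the cells with 0 ≤ a ≤ 5 and 0 ≤ b ≤ 7.
Every move lowers a or b (never raises either), so fill the grid row by row in increasing a, and left to right within a row: each cell's successors are then already labelled.
      b=0  b=1  b=2  b=3  b=4  b=5  b=6  b=7
a=0:    L    W    L    W    L    W    L    W
a=1:    L    W    L    W    L    W    L    W
a=2:    W    W    W    W    W    W    W    W
a=3:    W    L    W    L    W    L    W    L
a=4:    L    W    W    L    W    L    W    L
a=5:    L    W    L    W    W    W    W    W
Cells with no legal move (terminal, hence L): (0,0), (1,0).
The remaining L cells, each justified by listing all of its moves:
(0,2): →(0,1)(W) only, which is W, so L
(0,4): →(0,3)(W) only, which is W, so L
(0,6): →(0,5)(W) only, which is W, so L
(1,2): →(1,1)(W), (0,1)(W) — all W, so L
(1,4): →(1,3)(W), (0,3)(W) — all W, so L
(1,6): →(1,5)(W), (0,5)(W) — all W, so L
(3,1): →(1,1)(W), (3,0)(W), (2,0)(W) — all W, so L
(3,3): →(1,3)(W), (3,2)(W), (2,2)(W) — all W, so L
(3,5): →(1,5)(W), (3,4)(W), (2,4)(W) — all W, so L
(3,7): →(1,7)(W), (3,6)(W), (2,6)(W) — all W, so L
(4,0): →(2,0)(W) only, which is W, so L
(4,3): →(2,3)(W), (4,2)(W), (3,2)(W) — all W, so L
(4,5): →(2,5)(W), (4,4)(W), (3,4)(W) — all W, so L
(4,7): →(2,7)(W), (4,6)(W), (3,6)(W) — all W, so L
(5,0): →(3,0)(W) only, which is W, so L
(5,2): →(3,2)(W), (5,1)(W), (4,1)(W) — all W, so L
Every other cell has at least one move into one of the L cells above, so it is W.
(5,0): one of the L cells justified above, so L
(3,7): one of the L cells justified above, so L
(3,6): the move to (1,6) reaches an L cell, so W

(5,0): L, (3,7): L, (3,6): W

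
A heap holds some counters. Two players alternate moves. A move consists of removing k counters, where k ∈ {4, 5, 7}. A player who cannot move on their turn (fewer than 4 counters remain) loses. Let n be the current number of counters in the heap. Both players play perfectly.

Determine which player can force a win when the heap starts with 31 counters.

The first player wins.

Work bottom-up. With no move the player to move loses. Otherwise the position is W if at least one move leads to an L position for the opponent, and L if every move leads to a W.
n=0: no move → L
n=1: no move → L
n=2: no move → L
n=3: no move → L
n=4: W (go to 0, an L position)
n=5: W (go to 1, an L position)
n=6: W (go to 2, an L position)
n=7: W (go to 3, an L position)
n=8: W (go to 3, an L position)
n=9: W (go to 2, an L position)
n=10: W (go to 3, an L position)
n=11: L (options 7(W), 6(W), 4(W) are all W)
n=12: L (options 8(W), 7(W), 5(W) are all W)
n=13: L (options 9(W), 8(W), 6(W) are all W)
n=14: L (options 10(W), 9(W), 7(W) are all W)
n=15: W (go to 11, an L position)
n=16: W (go to 12, an L position)
n=17: W (go to 13, an L position)
n=18: W (go to 14, an L position)
n=19: W (go to 14, an L position)
n=20: W (go to 13, an L position)
n=21: W (go to 14, an L position)
n=22: L (options 18(W), 17(W), 15(W) are all W)
n=23: L (options 19(W), 18(W), 16(W) are all W)
n=24: L (options 20(W), 19(W), 17(W) are all W)
n=25: L (options 21(W), 20(W), 18(W) are all W)
n=26: W (go to 22, an L position)
n=27: W (go to 23, an L position)
n=28: W (go to 24, an L position)
n=29: W (go to 25, an L position)
n=30: W (go to 25, an L position)
n=31: W (go to 24, an L position)
From 31 the player to move can remove 7, leaving 24, reaching an L position.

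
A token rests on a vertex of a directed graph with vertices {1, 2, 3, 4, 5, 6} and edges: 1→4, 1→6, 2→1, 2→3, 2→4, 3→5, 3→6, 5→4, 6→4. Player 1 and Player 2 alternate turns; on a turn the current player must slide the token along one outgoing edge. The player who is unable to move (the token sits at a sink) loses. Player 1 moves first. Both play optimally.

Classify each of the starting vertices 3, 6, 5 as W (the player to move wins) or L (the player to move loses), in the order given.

3: L, 6: W, 5: W

Classify positions by backward induction: terminal positions (no move available) are L. From any other position, the mover wins iff some move reaches an L.
Every edge goes from a vertex to one that appears earlier in the order 4, 6, 5, 3, 1, 2, so processing vertices in that order labels each vertex after all of its successors.
4: no outgoing edge → L
6: reaches L-position 4 → W
5: reaches L-position 4 → W
3: only reaches 5(W), 6(W), all W → L
1: reaches L-position 4 → W
2: reaches L-position 3 → W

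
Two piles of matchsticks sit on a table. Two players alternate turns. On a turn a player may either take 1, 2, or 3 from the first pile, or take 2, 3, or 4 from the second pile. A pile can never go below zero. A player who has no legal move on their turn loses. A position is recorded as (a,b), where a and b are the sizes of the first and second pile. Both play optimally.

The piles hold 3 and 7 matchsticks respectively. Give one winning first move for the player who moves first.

Compute win/loss labels from the base case upward. A position with no move is L. Any other position is W if it can reach an L in one move, else L.
No move ever increases a pile, so every position that can arise here has a ≤ 3 and b ≤ 7; it is enough to label the cells with 0 ≤ a ≤ 3 and 0 ≤ b ≤ 7.
Every move lowers a or b (never raises either), so fill the grid row by row in increasing a, and left to right within a row: each cell's successors are then already labelled.
      b=0  b=1  b=2  b=3  b=4  b=5  b=6  b=7
a=0:    L    L    W    W    W    W    L    L
a=1:    W    W    L    L    W    W    W    W
a=2:    W    W    W    W    L    L    W    W
a=3:    W    W    W    W    W    W    W    W
Cells with no legal move (terminal, hence L): (0,0), (0,1).
The remaining L cells, each justified by listing all of its moves:
(0,6): →(0,4)(W), (0,3)(W), (0,2)(W) — all W, so L
(0,7): →(0,5)(W), (0,4)(W), (0,3)(W) — all W, so L
(1,2): →(0,2)(W), (1,0)(W) — all W, so L
(1,3): →(0,3)(W), (1,1)(W), (1,0)(W) — all W, so L
(2,4): →(1,4)(W), (0,4)(W), (2,2)(W), (2,1)(W), (2,0)(W) — all W, so L
(2,5): →(1,5)(W), (0,5)(W), (2,3)(W), (2,2)(W), (2,1)(W) — all W, so L
Every other cell has at least one move into one of the L cells above, so it is W.
From (3,7), the L positions reachable in one move are: (0,7).

Move to (0,7).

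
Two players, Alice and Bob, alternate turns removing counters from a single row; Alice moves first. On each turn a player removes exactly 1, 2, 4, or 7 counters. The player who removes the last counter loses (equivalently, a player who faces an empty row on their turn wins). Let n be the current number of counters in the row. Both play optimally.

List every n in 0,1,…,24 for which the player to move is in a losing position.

1, 4, 7, 10, 13, 16, 19, 22

Work bottom-up. With no move the player to move wins. Otherwise the position is W if at least one move leads to an L position for the opponent, and L if every move leads to a W.
n=0: no move; the opponent has just taken the last counter and therefore loses → W
n=1: →0(W) only, which is W, so L
n=2: →1(L), so W
n=3: →1(L), so W
n=4: →3(W), 2(W), 0(W) — all W, so L
n=5: →4(L), so W
n=6: →4(L), so W
n=7: →6(W), 5(W), 3(W), 0(W) — all W, so L
n=8: →7(L), so W
n=9: →7(L), so W
n=10: →9(W), 8(W), 6(W), 3(W) — all W, so L
n=11: →10(L), so W
n=12: →10(L), so W
n=13: →12(W), 11(W), 9(W), 6(W) — all W, so L
n=14: →13(L), so W
n=15: →13(L), so W
n=16: →15(W), 14(W), 12(W), 9(W) — all W, so L
n=17: →16(L), so W
n=18: →16(L), so W
n=19: →18(W), 17(W), 15(W), 12(W) — all W, so L
n=20: →19(L), so W
n=21: →19(L), so W
n=22: →21(W), 20(W), 18(W), 15(W) — all W, so L
n=23: →22(L), so W
n=24: →22(L), so W
Reading off the rows marked L gives the requested list; there are 8 such values of n.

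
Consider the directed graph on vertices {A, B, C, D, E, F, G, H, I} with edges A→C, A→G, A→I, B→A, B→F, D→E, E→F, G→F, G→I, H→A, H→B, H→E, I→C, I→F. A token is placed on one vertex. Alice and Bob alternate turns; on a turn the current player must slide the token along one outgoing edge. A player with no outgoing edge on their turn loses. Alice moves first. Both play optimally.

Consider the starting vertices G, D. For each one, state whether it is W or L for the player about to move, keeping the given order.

Label each position W (a win for the player to move) or L (a loss). A position with no legal move is L; any other position is W exactly when some move reaches an L, and L when every move reaches a W.
Every edge goes from a vertex to one that appears earlier in the order F, C, I, G, E, D, A, B, H, so processing vertices in that order labels each vertex after all of its successors.
F: no outgoing edge → L
C: no outgoing edge → L
I: can move to C, which is L ⇒ W
G: can move to F, which is L ⇒ W
E: can move to F, which is L ⇒ W
D: the only move is to E(W), a W ⇒ L
A: can move to C, which is L ⇒ W
B: can move to F, which is L ⇒ W
H: moves to B(W), A(W), E(W); every one is W ⇒ L

G: W, D: L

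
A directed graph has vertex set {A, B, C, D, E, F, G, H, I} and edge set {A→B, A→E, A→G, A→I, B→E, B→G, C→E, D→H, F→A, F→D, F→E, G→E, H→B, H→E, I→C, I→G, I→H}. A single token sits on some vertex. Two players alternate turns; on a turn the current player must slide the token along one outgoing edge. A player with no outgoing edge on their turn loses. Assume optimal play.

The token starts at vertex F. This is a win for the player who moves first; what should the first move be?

Use the standard recursion: the mover loses at a terminal position; elsewhere, the mover wins exactly when some move hands the opponent an L position.
Every edge goes from a vertex to one that appears earlier in the order E, G, B, H, C, I, D, A, F, so processing vertices in that order labels each vertex after all of its successors.
E: no outgoing edge → L
G: reaches L-position E → W
B: reaches L-position E → W
H: reaches L-position E → W
C: reaches L-position E → W
I: only reaches C(W), H(W), G(W), all W → L
D: only reaches H(W), which is W → L
A: reaches L-position I → W
F: reaches L-position D → W
From F, the L positions reachable in one move are: D, E. Any move reaching one of these is winning.

Move to D.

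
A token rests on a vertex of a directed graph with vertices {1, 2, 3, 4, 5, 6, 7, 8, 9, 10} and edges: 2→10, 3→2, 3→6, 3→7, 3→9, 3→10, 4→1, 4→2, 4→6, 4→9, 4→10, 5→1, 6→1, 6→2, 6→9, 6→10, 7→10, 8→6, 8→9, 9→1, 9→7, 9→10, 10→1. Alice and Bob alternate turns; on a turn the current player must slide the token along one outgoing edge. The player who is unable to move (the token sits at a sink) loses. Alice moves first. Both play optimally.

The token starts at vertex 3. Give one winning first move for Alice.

Move to 2.

Build the W/L table. Terminal = L. A non-terminal position is W if it has a move to some L; otherwise it is L.
Every edge goes from a vertex to one that appears earlier in the order 1, 10, 7, 9, 2, 6, 3, 8, 5, 4, so processing vertices in that order labels each vertex after all of its successors.
1: no outgoing edge → L
10: W (go to 1, an L position)
7: L (sole option 10(W) is W)
9: W (go to 7, an L position)
2: L (sole option 10(W) is W)
6: W (go to 2, an L position)
3: W (go to 2, an L position)
8: L (options 6(W), 9(W) are all W)
5: W (go to 1, an L position)
4: W (go to 2, an L position)
From 3, the L positions reachable in one move are: 2, 7. Any move reaching one of these is winning.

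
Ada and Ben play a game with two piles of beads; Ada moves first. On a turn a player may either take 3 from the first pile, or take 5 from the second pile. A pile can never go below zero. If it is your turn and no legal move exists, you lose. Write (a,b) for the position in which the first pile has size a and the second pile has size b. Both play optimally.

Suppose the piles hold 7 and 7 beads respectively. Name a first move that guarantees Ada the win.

Work bottom-up. With no move the player to move loses. Otherwise the position is W if at least one move leads to an L position for the opponent, and L if every move leads to a W.
No move ever increases a pile, so every position that can arise here has a ≤ 7 and b ≤ 7; it is enough to label the cells with 0 ≤ a ≤ 7 and 0 ≤ b ≤ 7.
Every move lowers a or b (never raises either), so fill the grid row by row in increasing a, and left to right within a row: each cell's successors are then already labelled.
      b=0  b=1  b=2  b=3  b=4  b=5  b=6  b=7
a=0:    L    L    L    L    L    W    W    W
a=1:    L    L    L    L    L    W    W    W
a=2:    L    L    L    L    L    W    W    W
a=3:    W    W    W    W    W    L    L    L
a=4:    W    W    W    W    W    L    L    L
a=5:    W    W    W    W    W    L    L    L
a=6:    L    L    L    L    L    W    W    W
a=7:    L    L    L    L    L    W    W    W
Cells with no legal move (terminal, hence L): (0,0), (0,1), (0,2), (0,3), (0,4), (1,0), (1,1), (1,2), (1,3), (1,4), (2,0), (2,1), (2,2), (2,3), (2,4).
The remaining L cells, each justified by listing all of its moves:
(3,5): →(0,5)(W), (3,0)(W) — all W, so L
(3,6): →(0,6)(W), (3,1)(W) — all W, so L
(3,7): →(0,7)(W), (3,2)(W) — all W, so L
(4,5): →(1,5)(W), (4,0)(W) — all W, so L
(4,6): →(1,6)(W), (4,1)(W) — all W, so L
(4,7): →(1,7)(W), (4,2)(W) — all W, so L
(5,5): →(2,5)(W), (5,0)(W) — all W, so L
(5,6): →(2,6)(W), (5,1)(W) — all W, so L
(5,7): →(2,7)(W), (5,2)(W) — all W, so L
(6,0): →(3,0)(W) only, which is W, so L
(6,1): →(3,1)(W) only, which is W, so L
(6,2): →(3,2)(W) only, which is W, so L
(6,3): →(3,3)(W) only, which is W, so L
(6,4): →(3,4)(W) only, which is W, so L
(7,0): →(4,0)(W) only, which is W, so L
(7,1): →(4,1)(W) only, which is W, so L
(7,2): →(4,2)(W) only, which is W, so L
(7,3): →(4,3)(W) only, which is W, so L
(7,4): →(4,4)(W) only, which is W, so L
Every other cell has at least one move into one of the L cells above, so it is W.
From (7,7), the L positions reachable in one move are: (4,7), (7,2). Any move reaching one of these is winning.

Move to (4,7).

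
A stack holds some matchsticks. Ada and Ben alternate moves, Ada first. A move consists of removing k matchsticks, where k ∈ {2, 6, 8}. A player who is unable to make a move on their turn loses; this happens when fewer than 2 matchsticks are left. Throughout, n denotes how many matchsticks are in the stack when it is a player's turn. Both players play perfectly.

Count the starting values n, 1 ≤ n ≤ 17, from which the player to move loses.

Use the standard recursion: the mover loses at a terminal position; elsewhere, the mover wins exactly when some move hands the opponent an L position.
n=0: no move → L
n=1: no move → L
n=2: can move to 0, which is L ⇒ W
n=3: can move to 1, which is L ⇒ W
n=4: the only move is to 2(W), a W ⇒ L
n=5: the only move is to 3(W), a W ⇒ L
n=6: can move to 4, which is L ⇒ W
n=7: can move to 5, which is L ⇒ W
n=8: can move to 0, which is L ⇒ W
n=9: can move to 1, which is L ⇒ W
n=10: can move to 4, which is L ⇒ W
n=11: can move to 5, which is L ⇒ W
n=12: can move to 4, which is L ⇒ W
n=13: can move to 5, which is L ⇒ W
n=14: moves to 12(W), 8(W), 6(W); every one is W ⇒ L
n=15: moves to 13(W), 9(W), 7(W); every one is W ⇒ L
n=16: can move to 14, which is L ⇒ W
n=17: can move to 15, which is L ⇒ W
L entries with 1 ≤ n ≤ 17 (n=0 is outside the asked range and is not counted): n = 1, 4, 5, 14, 15; that makes 5.

5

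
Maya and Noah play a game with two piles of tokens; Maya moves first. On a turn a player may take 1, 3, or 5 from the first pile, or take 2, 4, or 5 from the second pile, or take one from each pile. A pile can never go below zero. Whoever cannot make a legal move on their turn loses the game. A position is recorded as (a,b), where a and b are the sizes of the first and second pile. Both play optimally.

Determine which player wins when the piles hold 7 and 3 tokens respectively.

Compute win/loss labels from the base case upward. A position with no move is L. Any other position is W if it can reach an L in one move, else L.
No move ever increases a pile, so every position that can arise here has a ≤ 7 and b ≤ 3; it is enough to label the cells with 0 ≤ a ≤ 7 and 0 ≤ b ≤ 3.
Every move lowers a or b (never raises either), so fill the grid row by row in increasing a, and left to right within a row: each cell's successors are then already labelled.
      b=0  b=1  b=2  b=3
a=0:    L    L    W    W
a=1:    W    W    W    L
a=2:    L    L    W    W
a=3:    W    W    W    L
a=4:    L    L    W    W
a=5:    W    W    W    L
a=6:    L    L    W    W
a=7:    W    W    W    L
Cells with no legal move (terminal, hence L): (0,0), (0,1).
The remaining L cells, each justified by listing all of its moves:
(1,3): moves to (0,3)(W), (1,1)(W), (0,2)(W); every one is W ⇒ L
(2,0): the only move is to (1,0)(W), a W ⇒ L
(2,1): moves to (1,1)(W), (1,0)(W); every one is W ⇒ L
(3,3): moves to (2,3)(W), (0,3)(W), (3,1)(W), (2,2)(W); every one is W ⇒ L
(4,0): moves to (3,0)(W), (1,0)(W); every one is W ⇒ L
(4,1): moves to (3,1)(W), (1,1)(W), (3,0)(W); every one is W ⇒ L
(5,3): moves to (4,3)(W), (2,3)(W), (0,3)(W), (5,1)(W), (4,2)(W); every one is W ⇒ L
(6,0): moves to (5,0)(W), (3,0)(W), (1,0)(W); every one is W ⇒ L
(6,1): moves to (5,1)(W), (3,1)(W), (1,1)(W), (5,0)(W); every one is W ⇒ L
(7,3): moves to (6,3)(W), (4,3)(W), (2,3)(W), (7,1)(W), (6,2)(W); every one is W ⇒ L
Every other cell has at least one move into one of the L cells above, so it is W.
Every move from (7,3) reaches a W position, so the mover loses.

Noah wins.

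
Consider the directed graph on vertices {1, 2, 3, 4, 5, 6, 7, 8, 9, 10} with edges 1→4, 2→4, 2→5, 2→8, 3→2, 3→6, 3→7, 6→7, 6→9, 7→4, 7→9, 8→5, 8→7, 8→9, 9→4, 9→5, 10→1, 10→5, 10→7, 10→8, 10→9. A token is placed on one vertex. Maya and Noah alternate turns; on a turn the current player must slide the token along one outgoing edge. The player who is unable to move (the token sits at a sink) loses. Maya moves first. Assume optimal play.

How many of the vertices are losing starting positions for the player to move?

Use the standard recursion: the mover loses at a terminal position; elsewhere, the mover wins exactly when some move hands the opponent an L position.
Every edge goes from a vertex to one that appears earlier in the order 5, 4, 9, 7, 8, 2, 1, 6, 10, 3, so processing vertices in that order labels each vertex after all of its successors.
5: no outgoing edge → L
4: no outgoing edge → L
9: →4(L), so W
7: →4(L), so W
8: →5(L), so W
2: →4(L), so W
1: →4(L), so W
6: →7(W), 9(W) — all W, so L
10: →5(L), so W
3: →6(L), so W
The L vertices are 4, 5, 6; that is 3 in all.

3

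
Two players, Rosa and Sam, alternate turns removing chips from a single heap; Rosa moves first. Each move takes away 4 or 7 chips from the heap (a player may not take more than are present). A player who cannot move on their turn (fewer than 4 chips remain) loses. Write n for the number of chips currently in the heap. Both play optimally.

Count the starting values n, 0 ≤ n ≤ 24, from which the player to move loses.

11

Use the standard recursion: the mover loses at a terminal position; elsewhere, the mover wins exactly when some move hands the opponent an L position.
n=0: no move → L
n=1: no move → L
n=2: no move → L
n=3: no move → L
n=4: →0(L), so W
n=5: →1(L), so W
n=6: →2(L), so W
n=7: →3(L), so W
n=8: →1(L), so W
n=9: →2(L), so W
n=10: →3(L), so W
n=11: →7(W), 4(W) — all W, so L
n=12: →8(W), 5(W) — all W, so L
n=13: →9(W), 6(W) — all W, so L
n=14: →10(W), 7(W) — all W, so L
n=15: →11(L), so W
n=16: →12(L), so W
n=17: →13(L), so W
n=18: →14(L), so W
n=19: →12(L), so W
n=20: →13(L), so W
n=21: →14(L), so W
n=22: →18(W), 15(W) — all W, so L
n=23: →19(W), 16(W) — all W, so L
n=24: →20(W), 17(W) — all W, so L
L entries with 0 ≤ n ≤ 24: n = 0, 1, 2, 3, 11, 12, 13, 14, 22, 23, 24; that makes 11.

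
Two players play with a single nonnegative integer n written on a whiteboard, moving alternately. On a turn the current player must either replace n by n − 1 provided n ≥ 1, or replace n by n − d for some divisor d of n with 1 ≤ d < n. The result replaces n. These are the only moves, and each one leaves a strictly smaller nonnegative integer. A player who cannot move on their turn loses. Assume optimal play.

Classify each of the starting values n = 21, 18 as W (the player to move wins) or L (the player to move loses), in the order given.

21: L, 18: W

Work bottom-up. With no move the player to move loses. Otherwise the position is W if at least one move leads to an L position for the opponent, and L if every move leads to a W.
n=0: no move → L
n=1: can move to 0, which is L ⇒ W
n=2: the only move is to 1(W), a W ⇒ L
n=3: can move to 2, which is L ⇒ W
n=4: can move to 2, which is L ⇒ W
n=5: the only move is to 4(W), a W ⇒ L
n=6: can move to 5, which is L ⇒ W
n=7: the only move is to 6(W), a W ⇒ L
n=8: can move to 7, which is L ⇒ W
n=9: moves to 6(W), 8(W); every one is W ⇒ L
n=10: can move to 5, which is L ⇒ W
n=11: the only move is to 10(W), a W ⇒ L
n=12: can move to 9, which is L ⇒ W
n=13: the only move is to 12(W), a W ⇒ L
n=14: can move to 7, which is L ⇒ W
n=15: moves to 10(W), 12(W), 14(W); every one is W ⇒ L
n=16: can move to 15, which is L ⇒ W
n=17: the only move is to 16(W), a W ⇒ L
n=18: can move to 9, which is L ⇒ W
n=19: the only move is to 18(W), a W ⇒ L
n=20: can move to 15, which is L ⇒ W
n=21: moves to 14(W), 18(W), 20(W); every one is W ⇒ L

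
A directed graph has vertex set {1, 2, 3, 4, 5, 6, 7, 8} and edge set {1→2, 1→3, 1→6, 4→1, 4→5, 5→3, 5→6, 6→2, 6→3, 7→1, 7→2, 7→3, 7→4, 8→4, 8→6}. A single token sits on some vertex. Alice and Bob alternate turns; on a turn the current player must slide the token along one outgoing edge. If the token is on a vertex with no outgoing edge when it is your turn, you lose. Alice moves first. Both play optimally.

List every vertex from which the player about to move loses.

Work bottom-up. With no move the player to move loses. Otherwise the position is W if at least one move leads to an L position for the opponent, and L if every move leads to a W.
Every edge goes from a vertex to one that appears earlier in the order 3, 2, 6, 5, 1, 4, 8, 7, so processing vertices in that order labels each vertex after all of its successors.
3: no outgoing edge → L
2: no outgoing edge → L
6: can move to 2, which is L ⇒ W
5: can move to 3, which is L ⇒ W
1: can move to 2, which is L ⇒ W
4: moves to 1(W), 5(W); every one is W ⇒ L
8: can move to 4, which is L ⇒ W
7: can move to 4, which is L ⇒ W
The losing starting vertices are exactly the entries labelled L in this table (3 of them).

2, 3, 4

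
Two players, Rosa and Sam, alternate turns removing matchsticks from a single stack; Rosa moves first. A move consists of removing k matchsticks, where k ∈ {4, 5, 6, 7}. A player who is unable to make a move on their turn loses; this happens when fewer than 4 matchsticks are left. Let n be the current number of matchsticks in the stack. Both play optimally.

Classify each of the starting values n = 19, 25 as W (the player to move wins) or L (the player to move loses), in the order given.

Build the W/L table. Terminal = L. A non-terminal position is W if it has a move to some L; otherwise it is L.
n=0: no move → L
n=1: no move → L
n=2: no move → L
n=3: no move → L
n=4: reaches L-position 0 → W
n=5: reaches L-position 1 → W
n=6: reaches L-position 2 → W
n=7: reaches L-position 3 → W
n=8: reaches L-position 3 → W
n=9: reaches L-position 3 → W
n=10: reaches L-position 3 → W
n=11: only reaches 7(W), 6(W), 5(W), 4(W), all W → L
n=12: only reaches 8(W), 7(W), 6(W), 5(W), all W → L
n=13: only reaches 9(W), 8(W), 7(W), 6(W), all W → L
n=14: only reaches 10(W), 9(W), 8(W), 7(W), all W → L
n=15: reaches L-position 11 → W
n=16: reaches L-position 12 → W
n=17: reaches L-position 13 → W
n=18: reaches L-position 14 → W
n=19: reaches L-position 14 → W
n=20: reaches L-position 14 → W
n=21: reaches L-position 14 → W
n=22: only reaches 18(W), 17(W), 16(W), 15(W), all W → L
n=23: only reaches 19(W), 18(W), 17(W), 16(W), all W → L
n=24: only reaches 20(W), 19(W), 18(W), 17(W), all W → L
n=25: only reaches 21(W), 20(W), 19(W), 18(W), all W → L

19: W, 25: L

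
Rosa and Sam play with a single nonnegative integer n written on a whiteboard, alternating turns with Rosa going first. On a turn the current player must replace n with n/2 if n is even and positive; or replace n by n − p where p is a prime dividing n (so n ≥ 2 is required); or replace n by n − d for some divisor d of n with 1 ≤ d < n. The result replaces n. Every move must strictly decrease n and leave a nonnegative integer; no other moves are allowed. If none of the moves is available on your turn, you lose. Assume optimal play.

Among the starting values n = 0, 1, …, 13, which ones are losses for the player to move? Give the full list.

Compute win/loss labels from the base case upward. A position with no move is L. Any other position is W if it can reach an L in one move, else L.
n=0: no move → L
n=1: no move → L
n=2: →0(L), so W
n=3: →0(L), so W
n=4: →2(W), 3(W) — all W, so L
n=5: →0(L), so W
n=6: →4(L), so W
n=7: →0(L), so W
n=8: →4(L), so W
n=9: →6(W), 8(W) — all W, so L
n=10: →9(L), so W
n=11: →0(L), so W
n=12: →9(L), so W
n=13: →0(L), so W
Reading off the rows marked L gives the requested list; there are 4 such values of n.

0, 1, 4, 9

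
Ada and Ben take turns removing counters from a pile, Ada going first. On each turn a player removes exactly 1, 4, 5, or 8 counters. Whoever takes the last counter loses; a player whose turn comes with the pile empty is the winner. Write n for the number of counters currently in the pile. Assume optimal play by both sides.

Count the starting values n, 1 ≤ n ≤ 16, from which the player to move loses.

Use the standard recursion: the mover wins at a terminal position; elsewhere, the mover wins exactly when some move hands the opponent an L position.
n=0: no move; the opponent has just taken the last counter and therefore loses → W
n=1: only reaches 0(W), which is W → L
n=2: reaches L-position 1 → W
n=3: only reaches 2(W), which is W → L
n=4: reaches L-position 3 → W
n=5: reaches L-position 1 → W
n=6: reaches L-position 1 → W
n=7: reaches L-position 3 → W
n=8: reaches L-position 3 → W
n=9: reaches L-position 1 → W
n=10: only reaches 9(W), 6(W), 5(W), 2(W), all W → L
n=11: reaches L-position 10 → W
n=12: only reaches 11(W), 8(W), 7(W), 4(W), all W → L
n=13: reaches L-position 12 → W
n=14: reaches L-position 10 → W
n=15: reaches L-position 10 → W
n=16: reaches L-position 12 → W
L entries with 1 ≤ n ≤ 16 (the range starts at n=1): n = 1, 3, 10, 12; that makes 4.

4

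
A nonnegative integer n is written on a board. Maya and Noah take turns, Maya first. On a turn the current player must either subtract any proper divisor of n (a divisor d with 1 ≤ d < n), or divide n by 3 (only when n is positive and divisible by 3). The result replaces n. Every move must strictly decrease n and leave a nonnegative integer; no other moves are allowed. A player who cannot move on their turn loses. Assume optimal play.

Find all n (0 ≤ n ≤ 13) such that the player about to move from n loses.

Work bottom-up. With no move the player to move loses. Otherwise the position is W if at least one move leads to an L position for the opponent, and L if every move leads to a W.
n=0: no move → L
n=1: no move → L
n=2: W (go to 1, an L position)
n=3: W (go to 1, an L position)
n=4: L (options 2(W), 3(W) are all W)
n=5: W (go to 4, an L position)
n=6: W (go to 4, an L position)
n=7: L (sole option 6(W) is W)
n=8: W (go to 4, an L position)
n=9: L (options 3(W), 6(W), 8(W) are all W)
n=10: W (go to 9, an L position)
n=11: L (sole option 10(W) is W)
n=12: W (go to 4, an L position)
n=13: L (sole option 12(W) is W)
Reading off the rows marked L gives the requested list; there are 7 such values of n.

0, 1, 4, 7, 9, 11, 13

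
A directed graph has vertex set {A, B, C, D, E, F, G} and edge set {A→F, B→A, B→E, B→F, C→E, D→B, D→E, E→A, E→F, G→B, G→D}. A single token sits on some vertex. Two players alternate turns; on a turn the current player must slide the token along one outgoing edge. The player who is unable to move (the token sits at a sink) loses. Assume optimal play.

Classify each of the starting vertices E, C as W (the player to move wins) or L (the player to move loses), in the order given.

E: W, C: L

Use the standard recursion: the mover loses at a terminal position; elsewhere, the mover wins exactly when some move hands the opponent an L position.
Every edge goes from a vertex to one that appears earlier in the order F, A, E, B, D, C, G, so processing vertices in that order labels each vertex after all of its successors.
F: no outgoing edge → L
A: →F(L), so W
E: →F(L), so W
B: →F(L), so W
D: →B(W), E(W) — all W, so L
C: →E(W) only, which is W, so L
G: →D(L), so W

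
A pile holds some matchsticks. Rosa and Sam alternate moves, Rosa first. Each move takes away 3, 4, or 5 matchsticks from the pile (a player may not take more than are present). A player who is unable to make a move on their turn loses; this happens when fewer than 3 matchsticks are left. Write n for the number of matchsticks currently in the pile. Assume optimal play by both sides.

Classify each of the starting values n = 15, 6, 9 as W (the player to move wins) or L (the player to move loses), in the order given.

Label each position W (a win for the player to move) or L (a loss). A position with no legal move is L; any other position is W exactly when some move reaches an L, and L when every move reaches a W.
n=0: no move → L
n=1: no move → L
n=2: no move → L
n=3: W (go to 0, an L position)
n=4: W (go to 1, an L position)
n=5: W (go to 2, an L position)
n=6: W (go to 2, an L position)
n=7: W (go to 2, an L position)
n=8: L (options 5(W), 4(W), 3(W) are all W)
n=9: L (options 6(W), 5(W), 4(W) are all W)
n=10: L (options 7(W), 6(W), 5(W) are all W)
n=11: W (go to 8, an L position)
n=12: W (go to 9, an L position)
n=13: W (go to 10, an L position)
n=14: W (go to 10, an L position)
n=15: W (go to 10, an L position)

15: W, 6: W, 9: L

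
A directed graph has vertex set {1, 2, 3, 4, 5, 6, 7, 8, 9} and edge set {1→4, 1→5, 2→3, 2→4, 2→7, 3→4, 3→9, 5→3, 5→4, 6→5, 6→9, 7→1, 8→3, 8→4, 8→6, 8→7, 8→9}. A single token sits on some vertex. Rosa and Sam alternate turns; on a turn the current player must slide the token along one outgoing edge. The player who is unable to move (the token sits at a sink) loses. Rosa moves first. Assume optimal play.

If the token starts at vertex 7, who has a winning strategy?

Label each position W (a win for the player to move) or L (a loss). A position with no legal move is L; any other position is W exactly when some move reaches an L, and L when every move reaches a W.
Every edge goes from a vertex to one that appears earlier in the order 4, 9, 3, 5, 1, 7, 6, 2, 8, so processing vertices in that order labels each vertex after all of its successors.
4: no outgoing edge → L
9: no outgoing edge → L
3: can move to 9, which is L ⇒ W
5: can move to 4, which is L ⇒ W
1: can move to 4, which is L ⇒ W
7: the only move is to 1(W), a W ⇒ L
6: can move to 9, which is L ⇒ W
2: can move to 7, which is L ⇒ W
8: can move to 7, which is L ⇒ W
Every move from 7 reaches a W position, so the mover loses.

Sam wins.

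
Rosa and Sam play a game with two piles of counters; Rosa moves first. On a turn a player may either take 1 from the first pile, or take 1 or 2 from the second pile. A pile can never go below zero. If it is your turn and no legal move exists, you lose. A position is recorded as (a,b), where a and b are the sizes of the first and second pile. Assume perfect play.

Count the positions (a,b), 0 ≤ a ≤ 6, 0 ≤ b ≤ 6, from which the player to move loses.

Use the standard recursion: the mover loses at a terminal position; elsewhere, the mover wins exactly when some move hands the opponent an L position.
Every move lowers a or b (never raises either), so fill the grid row by row in increasing a, and left to right within a row: each cell's successors are then already labelled.
      b=0  b=1  b=2  b=3  b=4  b=5  b=6
a=0:    L    W    W    L    W    W    L
a=1:    W    L    W    W    L    W    W
a=2:    L    W    W    L    W    W    L
a=3:    W    L    W    W    L    W    W
a=4:    L    W    W    L    W    W    L
a=5:    W    L    W    W    L    W    W
a=6:    L    W    W    L    W    W    L
Cells with no legal move (terminal, hence L): (0,0).
The remaining L cells, each justified by listing all of its moves:
(0,3): →(0,2)(W), (0,1)(W) — all W, so L
(0,6): →(0,5)(W), (0,4)(W) — all W, so L
(1,1): →(0,1)(W), (1,0)(W) — all W, so L
(1,4): →(0,4)(W), (1,3)(W), (1,2)(W) — all W, so L
(2,0): →(1,0)(W) only, which is W, so L
(2,3): →(1,3)(W), (2,2)(W), (2,1)(W) — all W, so L
(2,6): →(1,6)(W), (2,5)(W), (2,4)(W) — all W, so L
(3,1): →(2,1)(W), (3,0)(W) — all W, so L
(3,4): →(2,4)(W), (3,3)(W), (3,2)(W) — all W, so L
(4,0): →(3,0)(W) only, which is W, so L
(4,3): →(3,3)(W), (4,2)(W), (4,1)(W) — all W, so L
(4,6): →(3,6)(W), (4,5)(W), (4,4)(W) — all W, so L
(5,1): →(4,1)(W), (5,0)(W) — all W, so L
(5,4): →(4,4)(W), (5,3)(W), (5,2)(W) — all W, so L
(6,0): →(5,0)(W) only, which is W, so L
(6,3): →(5,3)(W), (6,2)(W), (6,1)(W) — all W, so L
(6,6): →(5,6)(W), (6,5)(W), (6,4)(W) — all W, so L
Every other cell has at least one move into one of the L cells above, so it is W.
L cells per row: a=0: 3, a=1: 2, a=2: 3, a=3: 2, a=4: 3, a=5: 2, a=6: 3; total 18.

18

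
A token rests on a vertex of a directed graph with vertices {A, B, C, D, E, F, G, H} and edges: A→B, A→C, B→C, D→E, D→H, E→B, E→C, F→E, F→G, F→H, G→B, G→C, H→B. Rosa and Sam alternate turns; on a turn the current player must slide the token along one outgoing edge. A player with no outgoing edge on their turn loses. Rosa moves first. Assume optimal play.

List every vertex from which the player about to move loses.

Positions with no move are L. A position that does have a move is losing for the player to move precisely when every available move leads to a winning position for the opponent. Fill in the labels:
Every edge goes from a vertex to one that appears earlier in the order C, B, H, A, E, G, F, D, so processing vertices in that order labels each vertex after all of its successors.
C: no outgoing edge → L
B: can move to C, which is L ⇒ W
H: the only move is to B(W), a W ⇒ L
A: can move to C, which is L ⇒ W
E: can move to C, which is L ⇒ W
G: can move to C, which is L ⇒ W
F: can move to H, which is L ⇒ W
D: can move to H, which is L ⇒ W
The losing starting vertices are exactly the entries labelled L in this table (2 of them).

C, H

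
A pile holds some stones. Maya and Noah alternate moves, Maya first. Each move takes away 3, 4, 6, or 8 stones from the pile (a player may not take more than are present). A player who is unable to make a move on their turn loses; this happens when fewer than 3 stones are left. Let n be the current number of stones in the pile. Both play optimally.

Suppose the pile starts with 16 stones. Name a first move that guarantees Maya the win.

Classify positions by backward induction: terminal positions (no move available) are L. From any other position, the mover wins iff some move reaches an L.
n=0: no move → L
n=1: no move → L
n=2: no move → L
n=3: →0(L), so W
n=4: →1(L), so W
n=5: →2(L), so W
n=6: →2(L), so W
n=7: →1(L), so W
n=8: →2(L), so W
n=9: →1(L), so W
n=10: →2(L), so W
n=11: →8(W), 7(W), 5(W), 3(W) — all W, so L
n=12: →9(W), 8(W), 6(W), 4(W) — all W, so L
n=13: →10(W), 9(W), 7(W), 5(W) — all W, so L
n=14: →11(L), so W
n=15: →12(L), so W
n=16: →13(L), so W
From 16, the L positions reachable in one move are: 13, 12. Any move reaching one of these is winning.

Remove 3, leaving 13.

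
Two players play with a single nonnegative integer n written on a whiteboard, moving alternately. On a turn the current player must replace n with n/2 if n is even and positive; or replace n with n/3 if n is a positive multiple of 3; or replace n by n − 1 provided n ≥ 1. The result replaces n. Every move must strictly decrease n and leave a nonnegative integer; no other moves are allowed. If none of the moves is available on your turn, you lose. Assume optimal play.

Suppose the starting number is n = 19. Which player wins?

The second player wins.

Positions with no move are L. A position that does have a move is losing for the player to move precisely when every available move leads to a winning position for the opponent. Fill in the labels:
n=0: no move → L
n=1: reaches L-position 0 → W
n=2: only reaches 1(W), which is W → L
n=3: reaches L-position 2 → W
n=4: reaches L-position 2 → W
n=5: only reaches 4(W), which is W → L
n=6: reaches L-position 2 → W
n=7: only reaches 6(W), which is W → L
n=8: reaches L-position 7 → W
n=9: only reaches 3(W), 8(W), all W → L
n=10: reaches L-position 5 → W
n=11: only reaches 10(W), which is W → L
n=12: reaches L-position 11 → W
n=13: only reaches 12(W), which is W → L
n=14: reaches L-position 7 → W
n=15: reaches L-position 5 → W
n=16: only reaches 8(W), 15(W), all W → L
n=17: reaches L-position 16 → W
n=18: reaches L-position 9 → W
n=19: only reaches 18(W), which is W → L
Every move from 19 reaches a W position, so the mover loses.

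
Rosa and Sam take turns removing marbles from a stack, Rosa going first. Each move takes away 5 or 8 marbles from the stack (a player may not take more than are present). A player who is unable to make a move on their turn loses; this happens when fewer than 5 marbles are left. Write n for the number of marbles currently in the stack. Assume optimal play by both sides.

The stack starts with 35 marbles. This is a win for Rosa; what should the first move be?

Remove 5, leaving 30.

Work bottom-up. With no move the player to move loses. Otherwise the position is W if at least one move leads to an L position for the opponent, and L if every move leads to a W.
n=0: no move → L
n=1: no move → L
n=2: no move → L
n=3: no move → L
n=4: no move → L
n=5: W (go to 0, an L position)
n=6: W (go to 1, an L position)
n=7: W (go to 2, an L position)
n=8: W (go to 3, an L position)
n=9: W (go to 4, an L position)
n=10: W (go to 2, an L position)
n=11: W (go to 3, an L position)
n=12: W (go to 4, an L position)
n=13: L (options 8(W), 5(W) are all W)
n=14: L (options 9(W), 6(W) are all W)
n=15: L (options 10(W), 7(W) are all W)
n=16: L (options 11(W), 8(W) are all W)
n=17: L (options 12(W), 9(W) are all W)
n=18: W (go to 13, an L position)
n=19: W (go to 14, an L position)
n=20: W (go to 15, an L position)
n=21: W (go to 16, an L position)
n=22: W (go to 17, an L position)
n=23: W (go to 15, an L position)
n=24: W (go to 16, an L position)
n=25: W (go to 17, an L position)
n=26: L (options 21(W), 18(W) are all W)
n=27: L (options 22(W), 19(W) are all W)
n=28: L (options 23(W), 20(W) are all W)
n=29: L (options 24(W), 21(W) are all W)
n=30: L (options 25(W), 22(W) are all W)
n=31: W (go to 26, an L position)
n=32: W (go to 27, an L position)
n=33: W (go to 28, an L position)
n=34: W (go to 29, an L position)
n=35: W (go to 30, an L position)
From 35, the L positions reachable in one move are: 30, 27. Any move reaching one of these is winning.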